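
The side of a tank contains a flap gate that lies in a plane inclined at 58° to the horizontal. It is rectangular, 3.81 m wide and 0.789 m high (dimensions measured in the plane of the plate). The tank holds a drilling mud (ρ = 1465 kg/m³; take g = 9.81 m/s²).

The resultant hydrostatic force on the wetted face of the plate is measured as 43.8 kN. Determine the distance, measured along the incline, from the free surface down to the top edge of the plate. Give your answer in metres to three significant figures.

γ = ρg = 1465 × 9.81 / 1000 = 14.37165 kN/m³.
A = 3.81 × 0.789 = 3.00609 m².
From F = γ·h_c·A, the centroid depth is h_c = 43.8/(14.37165 × 3.00609) = 1.01383 m.
Let θ = 58° be the plate's angle to the horizontal; measure y along the incline from where the plane meets the free surface. Vertical depth h = y·sinθ with sinθ = 0.848048.
Along the incline, y_c = h_c/sinθ = 1.01383/0.848048 = 1.19549 m.
The centroid lies 0.789/2 = 0.3945 m below the top edge, so the top edge sits at y_top = 1.19549 − 0.3945 = 0.80099 m along the incline.

y_top ≈ 0.801 m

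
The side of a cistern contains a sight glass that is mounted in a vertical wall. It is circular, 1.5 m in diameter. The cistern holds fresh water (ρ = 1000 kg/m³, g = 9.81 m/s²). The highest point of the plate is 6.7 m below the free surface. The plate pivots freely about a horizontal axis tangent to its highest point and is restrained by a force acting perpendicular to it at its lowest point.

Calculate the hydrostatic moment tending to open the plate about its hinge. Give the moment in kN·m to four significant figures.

γ = ρg = 1000 × 9.81 = 9810 N/m³ = 9.81 kN/m³.
The centroid is at the centre, 0.75 m below the top of the plate, so the centroid depth is h_c = 6.7 + 0.75 = 7.45 m.
A = π(0.75)² = 1.76715 m².
Resultant F = γ·h_c·A = 9.81 × 7.45 × 1.76715 = 129.151 kN.
I_c = πr⁴/4 = π × 0.75⁴/4 = 0.248505 m⁴.
Centre of pressure: y_p = y_c + I_c/(y_c·A) = 7.45 + 0.248505/(7.45 × 1.76715) = 7.45 + 0.0188758 = 7.46888 m along the plane.
The resultant acts 0.75 + 0.0188758 = 0.768876 m (along the plate) below the hinge at the top edge, so the moment about the hinge is M = F × 0.768876 = 129.151 × 0.768876 = 99.3011 kN·m.

M ≈ 99.30 kN·m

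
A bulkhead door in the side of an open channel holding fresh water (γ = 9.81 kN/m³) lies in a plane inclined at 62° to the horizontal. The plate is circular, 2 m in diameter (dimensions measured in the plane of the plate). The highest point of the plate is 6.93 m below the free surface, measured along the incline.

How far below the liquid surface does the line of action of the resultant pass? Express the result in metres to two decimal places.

h_p = 7.03 m

γ = 9.81 kN/m³.
Let θ = 62° be the plate's angle to the horizontal; measure y along the incline from where the plane meets the free surface. Vertical depth h = y·sinθ with sinθ = 0.882948.
The centroid is at the centre, 1 m below the top of the plate, so y_c = 6.93 + 1 = 7.93 m and h_c = 7.93 × 0.882948 = 7.00178 m.
A = π(1)² = 3.14159 m².
Resultant F = γ·h_c·A = 9.81 × 7.00178 × 3.14159 = 215.788 kN.
I_c = πr⁴/4 = π × 1⁴/4 = 0.785398 m⁴.
Centre of pressure: y_p = y_c + I_c/(y_c·A) = 7.93 + 0.785398/(7.93 × 3.14159) = 7.93 + 0.0315259 = 7.96153 m along the plane.
Vertically, h_p = y_p·sinθ = 7.96153 × 0.882948 = 7.02962 m.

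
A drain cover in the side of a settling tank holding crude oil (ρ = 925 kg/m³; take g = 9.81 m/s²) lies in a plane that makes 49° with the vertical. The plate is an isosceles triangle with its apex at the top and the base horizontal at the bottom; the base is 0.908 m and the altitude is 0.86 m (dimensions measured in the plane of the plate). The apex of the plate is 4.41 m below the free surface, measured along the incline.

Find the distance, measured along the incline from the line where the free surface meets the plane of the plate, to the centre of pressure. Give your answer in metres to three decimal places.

y_p = 4.992 m

γ = ρg = 925 × 9.81 / 1000 = 9.07425 kN/m³.
The plate makes 49° with the vertical, i.e. θ = 90° − 49° = 41° to the horizontal. Measuring y along the incline from the free-surface line, vertical depth h = y·sinθ with sinθ = 0.656059.
With the apex up, the centroid sits 2h/3 = 2 × 0.86/3 = 0.573333 m below the apex, so y_c = 4.41 + 0.573333 = 4.98333 m and h_c = 4.98333 × 0.656059 = 3.26936 m.
A = ½ × 0.908 × 0.86 = 0.39044 m².
Resultant F = γ·h_c·A = 9.07425 × 3.26936 × 0.39044 = 11.5832 kN.
I_c = b·h³/36 = 0.908 × 0.86³/36 = 0.0160427 m⁴.
Centre of pressure: y_p = y_c + I_c/(y_c·A) = 4.98333 + 0.0160427/(4.98333 × 0.39044) = 4.98333 + 0.00824524 = 4.99158 m along the plane.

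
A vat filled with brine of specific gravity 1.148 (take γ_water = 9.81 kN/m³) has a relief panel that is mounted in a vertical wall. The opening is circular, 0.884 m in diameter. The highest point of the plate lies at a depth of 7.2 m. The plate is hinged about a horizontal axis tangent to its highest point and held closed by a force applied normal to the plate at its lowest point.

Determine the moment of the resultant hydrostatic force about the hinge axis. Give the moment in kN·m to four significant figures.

M ≈ 23.68 kN·m

γ = 1.148 × 9.81 = 11.26188 kN/m³.
The centroid is at the centre, 0.442 m below the top of the plate, so the centroid depth is h_c = 7.2 + 0.442 = 7.642 m.
A = π(0.442)² = 0.613754 m².
Resultant F = γ·h_c·A = 11.26188 × 7.642 × 0.613754 = 52.8217 kN.
I_c = πr⁴/4 = π × 0.442⁴/4 = 0.0299764 m⁴.
Centre of pressure: y_p = y_c + I_c/(y_c·A) = 7.642 + 0.0299764/(7.642 × 0.613754) = 7.642 + 0.00639114 = 7.64839 m along the plane.
The resultant acts 0.442 + 0.00639114 = 0.448391 m (along the plate) below the hinge at the top edge, so the moment about the hinge is M = F × 0.448391 = 52.8217 × 0.448391 = 23.6848 kN·m.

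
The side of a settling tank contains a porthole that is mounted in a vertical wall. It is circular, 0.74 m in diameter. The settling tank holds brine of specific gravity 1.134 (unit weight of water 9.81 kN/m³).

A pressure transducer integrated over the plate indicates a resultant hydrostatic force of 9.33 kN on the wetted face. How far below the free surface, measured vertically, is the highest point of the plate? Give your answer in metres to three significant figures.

γ = 1.134 × 9.81 = 11.12454 kN/m³.
A = π(0.37)² = 0.430084 m².
From F = γ·h_c·A, the centroid depth is h_c = 9.33/(11.12454 × 0.430084) = 1.95005 m.
The centroid is at the centre, 0.37 m below the top of the plate, so the highest point sits at h_top = 1.95005 − 0.37 = 1.58005 m below the surface.

d_top ≈ 1.58 m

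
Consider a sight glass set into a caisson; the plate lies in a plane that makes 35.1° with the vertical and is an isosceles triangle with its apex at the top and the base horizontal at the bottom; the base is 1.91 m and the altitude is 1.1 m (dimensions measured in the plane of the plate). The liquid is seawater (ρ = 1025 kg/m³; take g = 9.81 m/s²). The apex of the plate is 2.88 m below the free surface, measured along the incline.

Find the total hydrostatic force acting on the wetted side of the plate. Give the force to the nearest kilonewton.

F ≈ 31 kN

γ = ρg = 1025 × 9.81 / 1000 = 10.05525 kN/m³.
The plate makes 35.1° with the vertical, i.e. θ = 90° − 35.1° = 54.9° to the horizontal. Measuring y along the incline from the free-surface line, vertical depth h = y·sinθ with sinθ = 0.818150.
With the apex up, the centroid sits 2h/3 = 2 × 1.1/3 = 0.733333 m below the apex, so y_c = 2.88 + 0.733333 = 3.61333 m and h_c = 3.61333 × 0.818150 = 2.95625 m.
A = ½ × 1.91 × 1.1 = 1.0505 m².
Resultant F = γ·h_c·A = 10.05525 × 2.95625 × 1.0505 = 31.227 kN.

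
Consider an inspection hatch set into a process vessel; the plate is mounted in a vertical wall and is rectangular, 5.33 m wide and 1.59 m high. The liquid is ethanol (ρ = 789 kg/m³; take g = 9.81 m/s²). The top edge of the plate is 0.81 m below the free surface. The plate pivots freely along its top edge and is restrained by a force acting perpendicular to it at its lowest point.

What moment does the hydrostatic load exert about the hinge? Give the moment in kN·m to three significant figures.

γ = ρg = 789 × 9.81 / 1000 = 7.74009 kN/m³.
The centroid lies 1.59/2 = 0.795 m below the top edge, so the centroid depth is h_c = 0.81 + 0.795 = 1.605 m.
A = 5.33 × 1.59 = 8.4747 m².
Resultant F = γ·h_c·A = 7.74009 × 1.605 × 8.4747 = 105.28 kN.
I_c = b·h³/12 = 5.33 × 1.59³/12 = 1.78541 m⁴.
Centre of pressure: y_p = y_c + I_c/(y_c·A) = 1.605 + 1.78541/(1.605 × 8.4747) = 1.605 + 0.131262 = 1.73626 m along the plane.
The resultant acts 0.795 + 0.131262 = 0.926262 m (along the plate) below the hinge at the top edge, so the moment about the hinge is M = F × 0.926262 = 105.28 × 0.926262 = 97.5169 kN·m.

M ≈ 97.5 kN·m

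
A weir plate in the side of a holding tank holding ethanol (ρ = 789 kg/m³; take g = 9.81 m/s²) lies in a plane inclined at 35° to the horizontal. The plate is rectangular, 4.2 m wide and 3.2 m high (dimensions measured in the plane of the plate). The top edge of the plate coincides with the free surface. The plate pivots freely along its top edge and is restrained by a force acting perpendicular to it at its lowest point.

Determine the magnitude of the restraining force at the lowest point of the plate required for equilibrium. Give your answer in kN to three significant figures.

γ = ρg = 789 × 9.81 / 1000 = 7.74009 kN/m³.
Let θ = 35° be the plate's angle to the horizontal; measure y along the incline from where the plane meets the free surface. Vertical depth h = y·sinθ with sinθ = 0.573576.
The centroid lies 3.2/2 = 1.6 m below the top edge, so y_c = 1.6 m and h_c = 1.6 × 0.573576 = 0.917722 m.
A = 4.2 × 3.2 = 13.44 m².
Resultant F = γ·h_c·A = 7.74009 × 0.917722 × 13.44 = 95.4677 kN.
I_c = b·h³/12 = 4.2 × 3.2³/12 = 11.4688 m⁴.
Centre of pressure: y_p = y_c + I_c/(y_c·A) = 1.6 + 11.4688/(1.6 × 13.44) = 1.6 + 0.533333 = 2.13333 m along the plane.
The resultant acts 1.6 + 0.533333 = 2.13333 m (along the plate) below the hinge at the top edge, so the moment about the hinge is M = F × 2.13333 = 95.4677 × 2.13333 = 203.664 kN·m.
A normal force at the bottom, 3.2 m from the hinge, must supply this moment: P = 203.664/3.2 = 63.645 kN.

P ≈ 63.6 kN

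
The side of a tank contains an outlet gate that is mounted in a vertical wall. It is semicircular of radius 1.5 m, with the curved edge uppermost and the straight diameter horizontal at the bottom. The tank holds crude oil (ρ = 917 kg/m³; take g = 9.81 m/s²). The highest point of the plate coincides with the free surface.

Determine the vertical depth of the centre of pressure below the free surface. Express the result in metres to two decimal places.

h_p = 1.05 m

γ = ρg = 917 × 9.81 / 1000 = 8.99577 kN/m³.
The centroid lies 4r/(3π) = 0.63662 m above the diameter, so r − 4r/(3π) = 1.5 − 0.63662 = 0.86338 m below the topmost point, so the centroid depth is h_c = 0.86338 m.
A = πr²/2 = π × 1.5²/2 = 3.53429 m².
Resultant F = γ·h_c·A = 8.99577 × 0.86338 × 3.53429 = 27.45 kN.
I_c = (π/8 − 8/(9π))·r⁴ = 0.109757 × 1.5⁴ = 0.555645 m⁴.
Centre of pressure: y_p = y_c + I_c/(y_c·A) = 0.86338 + 0.555645/(0.86338 × 3.53429) = 0.86338 + 0.182093 = 1.04547 m along the plane.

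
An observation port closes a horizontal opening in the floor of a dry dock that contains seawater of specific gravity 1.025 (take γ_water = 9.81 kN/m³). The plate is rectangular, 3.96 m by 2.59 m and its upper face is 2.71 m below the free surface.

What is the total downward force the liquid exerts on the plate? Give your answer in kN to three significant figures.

F ≈ 279 kN

γ = 1.025 × 9.81 = 10.05525 kN/m³.
The plate is horizontal, so pressure is uniform at p = γ·h = 10.05525 × 2.71 = 27.2497 kN/m².
A = 3.96 × 2.59 = 10.2564 m².
F = p·A = 27.2497 × 10.2564 = 279.484 kN.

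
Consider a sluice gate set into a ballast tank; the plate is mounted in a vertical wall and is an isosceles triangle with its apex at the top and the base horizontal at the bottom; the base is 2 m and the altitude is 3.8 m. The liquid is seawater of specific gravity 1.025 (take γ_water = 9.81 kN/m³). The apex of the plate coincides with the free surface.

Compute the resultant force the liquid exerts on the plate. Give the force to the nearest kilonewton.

γ = 1.025 × 9.81 = 10.05525 kN/m³.
With the apex up, the centroid sits 2h/3 = 2 × 3.8/3 = 2.53333 m below the apex, so the centroid depth is h_c = 2.53333 m.
A = ½ × 2 × 3.8 = 3.8 m².
Resultant F = γ·h_c·A = 10.05525 × 2.53333 × 3.8 = 96.7984 kN.

F ≈ 97 kN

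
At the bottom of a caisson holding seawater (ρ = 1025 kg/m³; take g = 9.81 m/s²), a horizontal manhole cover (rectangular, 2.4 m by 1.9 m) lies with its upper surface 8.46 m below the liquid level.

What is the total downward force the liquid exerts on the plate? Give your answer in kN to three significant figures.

γ = ρg = 1025 × 9.81 / 1000 = 10.05525 kN/m³.
The plate is horizontal, so pressure is uniform at p = γ·h = 10.05525 × 8.46 = 85.0674 kN/m².
A = 2.4 × 1.9 = 4.56 m².
F = p·A = 85.0674 × 4.56 = 387.907 kN.

F ≈ 388 kN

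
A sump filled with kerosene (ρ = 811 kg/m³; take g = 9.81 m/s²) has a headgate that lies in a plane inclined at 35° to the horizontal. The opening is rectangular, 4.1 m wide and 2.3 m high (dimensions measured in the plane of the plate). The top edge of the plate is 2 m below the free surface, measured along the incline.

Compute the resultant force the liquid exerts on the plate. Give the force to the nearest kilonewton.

F ≈ 136 kN

γ = ρg = 811 × 9.81 / 1000 = 7.95591 kN/m³.
Let θ = 35° be the plate's angle to the horizontal; measure y along the incline from where the plane meets the free surface. Vertical depth h = y·sinθ with sinθ = 0.573576.
The centroid lies 2.3/2 = 1.15 m below the top edge, so y_c = 2 + 1.15 = 3.15 m and h_c = 3.15 × 0.573576 = 1.80676 m.
A = 4.1 × 2.3 = 9.43 m².
Resultant F = γ·h_c·A = 7.95591 × 1.80676 × 9.43 = 135.551 kN.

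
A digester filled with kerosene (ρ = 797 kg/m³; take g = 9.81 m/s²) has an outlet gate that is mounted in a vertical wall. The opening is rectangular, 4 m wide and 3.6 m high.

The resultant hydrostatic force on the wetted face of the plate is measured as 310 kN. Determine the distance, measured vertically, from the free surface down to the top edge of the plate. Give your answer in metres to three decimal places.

d_top ≈ 0.953 m

γ = ρg = 797 × 9.81 / 1000 = 7.81857 kN/m³.
A = 4 × 3.6 = 14.4 m².
From F = γ·h_c·A, the centroid depth is h_c = 310/(7.81857 × 14.4) = 2.75342 m.
The centroid lies 3.6/2 = 1.8 m below the top edge, so the top edge sits at h_top = 2.75342 − 1.8 = 0.95342 m below the surface.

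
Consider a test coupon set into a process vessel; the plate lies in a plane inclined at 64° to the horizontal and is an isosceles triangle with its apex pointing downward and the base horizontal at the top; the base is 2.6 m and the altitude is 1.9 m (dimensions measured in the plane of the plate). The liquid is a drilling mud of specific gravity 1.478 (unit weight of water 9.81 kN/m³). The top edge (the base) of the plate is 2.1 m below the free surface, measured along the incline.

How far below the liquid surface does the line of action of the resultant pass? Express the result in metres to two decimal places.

h_p = 2.52 m

γ = 1.478 × 9.81 = 14.49918 kN/m³.
Let θ = 64° be the plate's angle to the horizontal; measure y along the incline from where the plane meets the free surface. Vertical depth h = y·sinθ with sinθ = 0.898794.
With the apex down, the centroid sits h/3 = 1.9/3 = 0.633333 m below the base (the top edge), so y_c = 2.1 + 0.633333 = 2.73333 m and h_c = 2.73333 × 0.898794 = 2.4567 m.
A = ½ × 2.6 × 1.9 = 2.47 m².
Resultant F = γ·h_c·A = 14.49918 × 2.4567 × 2.47 = 87.9817 kN.
I_c = b·h³/36 = 2.6 × 1.9³/36 = 0.495372 m⁴.
Centre of pressure: y_p = y_c + I_c/(y_c·A) = 2.73333 + 0.495372/(2.73333 × 2.47) = 2.73333 + 0.073374 = 2.8067 m along the plane.
Vertically, h_p = y_p·sinθ = 2.8067 × 0.898794 = 2.52265 m.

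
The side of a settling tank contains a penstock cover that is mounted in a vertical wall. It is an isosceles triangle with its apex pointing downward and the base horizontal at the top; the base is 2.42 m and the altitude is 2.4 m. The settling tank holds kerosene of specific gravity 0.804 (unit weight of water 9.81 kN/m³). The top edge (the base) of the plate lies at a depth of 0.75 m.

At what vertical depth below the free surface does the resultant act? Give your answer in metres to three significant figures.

h_p = 1.76 m

γ = 0.804 × 9.81 = 7.88724 kN/m³.
With the apex down, the centroid sits h/3 = 2.4/3 = 0.8 m below the base (the top edge), so the centroid depth is h_c = 0.75 + 0.8 = 1.55 m.
A = ½ × 2.42 × 2.4 = 2.904 m².
Resultant F = γ·h_c·A = 7.88724 × 1.55 × 2.904 = 35.502 kN.
I_c = b·h³/36 = 2.42 × 2.4³/36 = 0.92928 m⁴.
Centre of pressure: y_p = y_c + I_c/(y_c·A) = 1.55 + 0.92928/(1.55 × 2.904) = 1.55 + 0.206452 = 1.75645 m along the plane.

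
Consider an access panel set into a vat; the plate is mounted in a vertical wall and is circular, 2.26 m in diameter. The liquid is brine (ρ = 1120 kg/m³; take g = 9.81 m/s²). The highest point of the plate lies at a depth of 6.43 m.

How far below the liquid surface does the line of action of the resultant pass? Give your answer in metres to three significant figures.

h_p = 7.60 m

γ = ρg = 1120 × 9.81 / 1000 = 10.9872 kN/m³.
The centroid is at the centre, 1.13 m below the top of the plate, so the centroid depth is h_c = 6.43 + 1.13 = 7.56 m.
A = π(1.13)² = 4.0115 m².
Resultant F = γ·h_c·A = 10.9872 × 7.56 × 4.0115 = 333.208 kN.
I_c = πr⁴/4 = π × 1.13⁴/4 = 1.28057 m⁴.
Centre of pressure: y_p = y_c + I_c/(y_c·A) = 7.56 + 1.28057/(7.56 × 4.0115) = 7.56 + 0.0422255 = 7.60223 m along the plane.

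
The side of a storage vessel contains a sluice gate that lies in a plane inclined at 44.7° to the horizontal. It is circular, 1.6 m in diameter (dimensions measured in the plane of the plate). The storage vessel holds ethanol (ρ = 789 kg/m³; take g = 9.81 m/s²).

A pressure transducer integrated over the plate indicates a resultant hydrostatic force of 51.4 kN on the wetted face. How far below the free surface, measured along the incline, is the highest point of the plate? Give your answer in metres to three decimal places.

γ = ρg = 789 × 9.81 / 1000 = 7.74009 kN/m³.
A = π(0.8)² = 2.01062 m².
From F = γ·h_c·A, the centroid depth is h_c = 51.4/(7.74009 × 2.01062) = 3.30284 m.
Let θ = 44.7° be the plate's angle to the horizontal; measure y along the incline from where the plane meets the free surface. Vertical depth h = y·sinθ with sinθ = 0.703395.
Along the incline, y_c = h_c/sinθ = 3.30284/0.703395 = 4.69557 m.
The centroid is at the centre, 0.8 m below the top of the plate, so the highest point sits at y_top = 4.69557 − 0.8 = 3.89557 m along the incline.

y_top ≈ 3.896 m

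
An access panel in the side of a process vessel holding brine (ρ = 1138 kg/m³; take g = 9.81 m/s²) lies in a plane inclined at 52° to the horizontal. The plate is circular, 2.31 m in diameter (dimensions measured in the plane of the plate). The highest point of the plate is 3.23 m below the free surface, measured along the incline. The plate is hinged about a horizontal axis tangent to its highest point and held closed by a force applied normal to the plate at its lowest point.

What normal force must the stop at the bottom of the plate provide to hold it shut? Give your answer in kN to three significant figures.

γ = ρg = 1138 × 9.81 / 1000 = 11.16378 kN/m³.
Let θ = 52° be the plate's angle to the horizontal; measure y along the incline from where the plane meets the free surface. Vertical depth h = y·sinθ with sinθ = 0.788011.
The centroid is at the centre, 1.155 m below the top of the plate, so y_c = 3.23 + 1.155 = 4.385 m and h_c = 4.385 × 0.788011 = 3.45543 m.
A = π(1.155)² = 4.19096 m².
Resultant F = γ·h_c·A = 11.16378 × 3.45543 × 4.19096 = 161.669 kN.
I_c = πr⁴/4 = π × 1.155⁴/4 = 1.39771 m⁴.
Centre of pressure: y_p = y_c + I_c/(y_c·A) = 4.385 + 1.39771/(4.385 × 4.19096) = 4.385 + 0.0760561 = 4.46106 m along the plane.
The resultant acts 1.155 + 0.0760561 = 1.23106 m (along the plate) below the hinge at the top edge, so the moment about the hinge is M = F × 1.23106 = 161.669 × 1.23106 = 199.024 kN·m.
A normal force at the bottom, 2.31 m from the hinge, must supply this moment: P = 199.024/2.31 = 86.1576 kN.

P ≈ 86.2 kN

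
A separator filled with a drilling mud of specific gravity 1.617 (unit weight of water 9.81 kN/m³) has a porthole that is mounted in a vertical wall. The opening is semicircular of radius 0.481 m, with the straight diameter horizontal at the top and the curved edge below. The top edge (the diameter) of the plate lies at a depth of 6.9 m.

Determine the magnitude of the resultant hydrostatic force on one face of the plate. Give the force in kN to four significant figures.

γ = 1.617 × 9.81 = 15.86277 kN/m³.
The centroid of a semicircle lies 4r/(3π) = 0.204143 m from the diameter, here below the top edge, so the centroid depth is h_c = 6.9 + 0.204143 = 7.10414 m.
A = πr²/2 = π × 0.481²/2 = 0.363421 m².
Resultant F = γ·h_c·A = 15.86277 × 7.10414 × 0.363421 = 40.9544 kN.

F ≈ 40.95 kN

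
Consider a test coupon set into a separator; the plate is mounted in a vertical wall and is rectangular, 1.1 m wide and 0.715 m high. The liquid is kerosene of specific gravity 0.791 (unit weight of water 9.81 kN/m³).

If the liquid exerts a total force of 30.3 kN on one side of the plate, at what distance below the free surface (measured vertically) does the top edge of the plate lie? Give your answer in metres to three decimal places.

γ = 0.791 × 9.81 = 7.75971 kN/m³.
A = 1.1 × 0.715 = 0.7865 m².
From F = γ·h_c·A, the centroid depth is h_c = 30.3/(7.75971 × 0.7865) = 4.96476 m.
The centroid lies 0.715/2 = 0.3575 m below the top edge, so the top edge sits at h_top = 4.96476 − 0.3575 = 4.60726 m below the surface.

d_top ≈ 4.607 m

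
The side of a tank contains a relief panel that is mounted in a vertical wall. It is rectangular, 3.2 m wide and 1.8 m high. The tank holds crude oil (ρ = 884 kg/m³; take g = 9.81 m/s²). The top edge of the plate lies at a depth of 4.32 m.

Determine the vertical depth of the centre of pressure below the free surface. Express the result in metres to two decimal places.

γ = ρg = 884 × 9.81 / 1000 = 8.67204 kN/m³.
The centroid lies 1.8/2 = 0.9 m below the top edge, so the centroid depth is h_c = 4.32 + 0.9 = 5.22 m.
A = 3.2 × 1.8 = 5.76 m².
Resultant F = γ·h_c·A = 8.67204 × 5.22 × 5.76 = 260.744 kN.
I_c = b·h³/12 = 3.2 × 1.8³/12 = 1.5552 m⁴.
Centre of pressure: y_p = y_c + I_c/(y_c·A) = 5.22 + 1.5552/(5.22 × 5.76) = 5.22 + 0.0517241 = 5.27172 m along the plane.

h_p = 5.27 m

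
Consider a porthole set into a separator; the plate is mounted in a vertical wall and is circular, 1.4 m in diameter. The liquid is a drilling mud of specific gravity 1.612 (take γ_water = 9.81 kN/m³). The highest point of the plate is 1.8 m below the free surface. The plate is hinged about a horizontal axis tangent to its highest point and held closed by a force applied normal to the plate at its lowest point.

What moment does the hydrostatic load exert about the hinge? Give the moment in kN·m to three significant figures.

γ = 1.612 × 9.81 = 15.81372 kN/m³.
The centroid is at the centre, 0.7 m below the top of the plate, so the centroid depth is h_c = 1.8 + 0.7 = 2.5 m.
A = π(0.7)² = 1.53938 m².
Resultant F = γ·h_c·A = 15.81372 × 2.5 × 1.53938 = 60.8583 kN.
I_c = πr⁴/4 = π × 0.7⁴/4 = 0.188574 m⁴.
Centre of pressure: y_p = y_c + I_c/(y_c·A) = 2.5 + 0.188574/(2.5 × 1.53938) = 2.5 + 0.049 = 2.549 m along the plane.
The resultant acts 0.7 + 0.049 = 0.749 m (along the plate) below the hinge at the top edge, so the moment about the hinge is M = F × 0.749 = 60.8583 × 0.749 = 45.5829 kN·m.

M ≈ 45.6 kN·m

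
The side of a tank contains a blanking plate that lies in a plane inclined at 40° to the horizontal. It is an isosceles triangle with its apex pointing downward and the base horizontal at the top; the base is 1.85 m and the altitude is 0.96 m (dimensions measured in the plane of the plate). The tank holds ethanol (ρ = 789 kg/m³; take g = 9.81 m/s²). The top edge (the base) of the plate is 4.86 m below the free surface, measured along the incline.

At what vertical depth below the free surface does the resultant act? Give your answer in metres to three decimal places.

γ = ρg = 789 × 9.81 / 1000 = 7.74009 kN/m³.
Let θ = 40° be the plate's angle to the horizontal; measure y along the incline from where the plane meets the free surface. Vertical depth h = y·sinθ with sinθ = 0.642788.
With the apex down, the centroid sits h/3 = 0.96/3 = 0.32 m below the base (the top edge), so y_c = 4.86 + 0.32 = 5.18 m and h_c = 5.18 × 0.642788 = 3.32964 m.
A = ½ × 1.85 × 0.96 = 0.888 m².
Resultant F = γ·h_c·A = 7.74009 × 3.32964 × 0.888 = 22.8853 kN.
I_c = b·h³/36 = 1.85 × 0.96³/36 = 0.0454656 m⁴.
Centre of pressure: y_p = y_c + I_c/(y_c·A) = 5.18 + 0.0454656/(5.18 × 0.888) = 5.18 + 0.00988417 = 5.18988 m along the plane.
Vertically, h_p = y_p·sinθ = 5.18988 × 0.642788 = 3.33599 m.

h_p = 3.336 m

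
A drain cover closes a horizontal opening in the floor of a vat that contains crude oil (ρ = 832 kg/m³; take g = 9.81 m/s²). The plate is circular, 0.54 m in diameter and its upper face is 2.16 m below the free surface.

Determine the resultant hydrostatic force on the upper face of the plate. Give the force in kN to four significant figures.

γ = ρg = 832 × 9.81 / 1000 = 8.16192 kN/m³.
The plate is horizontal, so pressure is uniform at p = γ·h = 8.16192 × 2.16 = 17.6297 kN/m².
A = π(0.27)² = 0.229022 m².
F = p·A = 17.6297 × 0.229022 = 4.03759 kN.

F ≈ 4.038 kN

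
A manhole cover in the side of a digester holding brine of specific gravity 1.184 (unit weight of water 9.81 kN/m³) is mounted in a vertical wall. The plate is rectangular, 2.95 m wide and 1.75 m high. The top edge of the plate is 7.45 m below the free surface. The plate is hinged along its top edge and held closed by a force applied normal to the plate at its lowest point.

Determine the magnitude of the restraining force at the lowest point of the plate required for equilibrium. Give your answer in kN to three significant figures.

P ≈ 258 kN

γ = 1.184 × 9.81 = 11.61504 kN/m³.
The centroid lies 1.75/2 = 0.875 m below the top edge, so the centroid depth is h_c = 7.45 + 0.875 = 8.325 m.
A = 2.95 × 1.75 = 5.1625 m².
Resultant F = γ·h_c·A = 11.61504 × 8.325 × 5.1625 = 499.189 kN.
I_c = b·h³/12 = 2.95 × 1.75³/12 = 1.31751 m⁴.
Centre of pressure: y_p = y_c + I_c/(y_c·A) = 8.325 + 1.31751/(8.325 × 5.1625) = 8.325 + 0.0306556 = 8.35566 m along the plane.
The resultant acts 0.875 + 0.0306556 = 0.905656 m (along the plate) below the hinge at the top edge, so the moment about the hinge is M = F × 0.905656 = 499.189 × 0.905656 = 452.094 kN·m.
A normal force at the bottom, 1.75 m from the hinge, must supply this moment: P = 452.094/1.75 = 258.339 kN.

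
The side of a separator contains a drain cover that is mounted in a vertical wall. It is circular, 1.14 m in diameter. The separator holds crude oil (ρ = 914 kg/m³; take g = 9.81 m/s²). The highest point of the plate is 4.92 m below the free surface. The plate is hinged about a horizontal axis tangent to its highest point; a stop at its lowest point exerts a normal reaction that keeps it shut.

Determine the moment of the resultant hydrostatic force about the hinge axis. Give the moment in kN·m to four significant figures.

M ≈ 29.38 kN·m

γ = ρg = 914 × 9.81 / 1000 = 8.96634 kN/m³.
The centroid is at the centre, 0.57 m below the top of the plate, so the centroid depth is h_c = 4.92 + 0.57 = 5.49 m.
A = π(0.57)² = 1.0207 m².
Resultant F = γ·h_c·A = 8.96634 × 5.49 × 1.0207 = 50.2442 kN.
I_c = πr⁴/4 = π × 0.57⁴/4 = 0.0829066 m⁴.
Centre of pressure: y_p = y_c + I_c/(y_c·A) = 5.49 + 0.0829066/(5.49 × 1.0207) = 5.49 + 0.0147951 = 5.5048 m along the plane.
The resultant acts 0.57 + 0.0147951 = 0.584795 m (along the plate) below the hinge at the top edge, so the moment about the hinge is M = F × 0.584795 = 50.2442 × 0.584795 = 29.3826 kN·m.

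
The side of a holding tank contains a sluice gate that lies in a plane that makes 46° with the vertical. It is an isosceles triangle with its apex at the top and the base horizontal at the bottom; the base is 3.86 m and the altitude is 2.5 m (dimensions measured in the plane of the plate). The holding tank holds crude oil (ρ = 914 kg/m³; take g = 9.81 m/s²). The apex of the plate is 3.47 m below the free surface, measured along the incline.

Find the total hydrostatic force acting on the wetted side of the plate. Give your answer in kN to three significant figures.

γ = ρg = 914 × 9.81 / 1000 = 8.96634 kN/m³.
The plate makes 46° with the vertical, i.e. θ = 90° − 46° = 44° to the horizontal. Measuring y along the incline from the free-surface line, vertical depth h = y·sinθ with sinθ = 0.694658.
With the apex up, the centroid sits 2h/3 = 2 × 2.5/3 = 1.66667 m below the apex, so y_c = 3.47 + 1.66667 = 5.13667 m and h_c = 5.13667 × 0.694658 = 3.56823 m.
A = ½ × 3.86 × 2.5 = 4.825 m².
Resultant F = γ·h_c·A = 8.96634 × 3.56823 × 4.825 = 154.371 kN.

F ≈ 154 kN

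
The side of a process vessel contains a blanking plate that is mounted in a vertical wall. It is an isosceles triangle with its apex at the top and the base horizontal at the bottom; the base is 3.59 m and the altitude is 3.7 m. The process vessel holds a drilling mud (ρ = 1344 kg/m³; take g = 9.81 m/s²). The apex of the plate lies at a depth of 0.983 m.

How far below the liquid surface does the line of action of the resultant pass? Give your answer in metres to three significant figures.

γ = ρg = 1344 × 9.81 / 1000 = 13.18464 kN/m³.
With the apex up, the centroid sits 2h/3 = 2 × 3.7/3 = 2.46667 m below the apex, so the centroid depth is h_c = 0.983 + 2.46667 = 3.44967 m.
A = ½ × 3.59 × 3.7 = 6.6415 m².
Resultant F = γ·h_c·A = 13.18464 × 3.44967 × 6.6415 = 302.073 kN.
I_c = b·h³/36 = 3.59 × 3.7³/36 = 5.05123 m⁴.
Centre of pressure: y_p = y_c + I_c/(y_c·A) = 3.44967 + 5.05123/(3.44967 × 6.6415) = 3.44967 + 0.220472 = 3.67014 m along the plane.

h_p = 3.67 m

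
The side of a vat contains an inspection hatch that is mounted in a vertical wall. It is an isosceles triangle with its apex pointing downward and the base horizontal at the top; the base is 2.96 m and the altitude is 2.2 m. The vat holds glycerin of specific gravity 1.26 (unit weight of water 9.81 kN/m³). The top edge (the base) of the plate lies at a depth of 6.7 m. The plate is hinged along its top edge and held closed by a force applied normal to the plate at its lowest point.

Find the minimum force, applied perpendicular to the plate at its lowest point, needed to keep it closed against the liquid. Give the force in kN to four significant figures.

P ≈ 104.6 kN

γ = 1.26 × 9.81 = 12.3606 kN/m³.
With the apex down, the centroid sits h/3 = 2.2/3 = 0.733333 m below the base (the top edge), so the centroid depth is h_c = 6.7 + 0.733333 = 7.43333 m.
A = ½ × 2.96 × 2.2 = 3.256 m².
Resultant F = γ·h_c·A = 12.3606 × 7.43333 × 3.256 = 299.163 kN.
I_c = b·h³/36 = 2.96 × 2.2³/36 = 0.875502 m⁴.
Centre of pressure: y_p = y_c + I_c/(y_c·A) = 7.43333 + 0.875502/(7.43333 × 3.256) = 7.43333 + 0.0361734 = 7.4695 m along the plane.
The resultant acts 0.733333 + 0.0361734 = 0.769506 m (along the plate) below the hinge at the top edge, so the moment about the hinge is M = F × 0.769506 = 299.163 × 0.769506 = 230.208 kN·m.
A normal force at the bottom, 2.2 m from the hinge, must supply this moment: P = 230.208/2.2 = 104.64 kN.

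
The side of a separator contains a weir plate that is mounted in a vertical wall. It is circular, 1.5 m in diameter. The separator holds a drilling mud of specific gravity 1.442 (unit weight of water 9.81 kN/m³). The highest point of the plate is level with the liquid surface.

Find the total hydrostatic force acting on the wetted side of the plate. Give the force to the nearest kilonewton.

γ = 1.442 × 9.81 = 14.14602 kN/m³.
The centroid is at the centre, 0.75 m below the top of the plate, so the centroid depth is h_c = 0.75 m.
A = π(0.75)² = 1.76715 m².
Resultant F = γ·h_c·A = 14.14602 × 0.75 × 1.76715 = 18.7486 kN.

F ≈ 19 kN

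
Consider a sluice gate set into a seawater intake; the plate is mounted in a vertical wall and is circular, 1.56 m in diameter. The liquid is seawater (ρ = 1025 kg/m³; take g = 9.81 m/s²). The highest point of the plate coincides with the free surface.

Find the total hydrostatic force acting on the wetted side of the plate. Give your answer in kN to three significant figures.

F ≈ 15.0 kN

γ = ρg = 1025 × 9.81 / 1000 = 10.05525 kN/m³.
The centroid is at the centre, 0.78 m below the top of the plate, so the centroid depth is h_c = 0.78 m.
A = π(0.78)² = 1.91134 m².
Resultant F = γ·h_c·A = 10.05525 × 0.78 × 1.91134 = 14.9908 kN.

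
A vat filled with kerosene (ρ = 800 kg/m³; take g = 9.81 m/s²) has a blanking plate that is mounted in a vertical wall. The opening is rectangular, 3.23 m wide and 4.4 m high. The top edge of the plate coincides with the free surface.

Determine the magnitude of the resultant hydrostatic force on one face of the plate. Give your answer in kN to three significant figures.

F ≈ 245 kN

γ = ρg = 800 × 9.81 / 1000 = 7.848 kN/m³.
The centroid lies 4.4/2 = 2.2 m below the top edge, so the centroid depth is h_c = 2.2 m.
A = 3.23 × 4.4 = 14.212 m².
Resultant F = γ·h_c·A = 7.848 × 2.2 × 14.212 = 245.379 kN.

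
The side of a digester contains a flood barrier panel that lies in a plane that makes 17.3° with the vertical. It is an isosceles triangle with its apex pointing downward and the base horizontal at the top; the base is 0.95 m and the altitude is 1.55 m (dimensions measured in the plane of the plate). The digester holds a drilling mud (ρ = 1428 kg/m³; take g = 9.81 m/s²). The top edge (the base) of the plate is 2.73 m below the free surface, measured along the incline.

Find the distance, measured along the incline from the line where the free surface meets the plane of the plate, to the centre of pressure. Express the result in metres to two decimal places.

γ = ρg = 1428 × 9.81 / 1000 = 14.00868 kN/m³.
The plate makes 17.3° with the vertical, i.e. θ = 90° − 17.3° = 72.7° to the horizontal. Measuring y along the incline from the free-surface line, vertical depth h = y·sinθ with sinθ = 0.954761.
With the apex down, the centroid sits h/3 = 1.55/3 = 0.516667 m below the base (the top edge), so y_c = 2.73 + 0.516667 = 3.24667 m and h_c = 3.24667 × 0.954761 = 3.09979 m.
A = ½ × 0.95 × 1.55 = 0.73625 m².
Resultant F = γ·h_c·A = 14.00868 × 3.09979 × 0.73625 = 31.9709 kN.
I_c = b·h³/36 = 0.95 × 1.55³/36 = 0.0982689 m⁴.
Centre of pressure: y_p = y_c + I_c/(y_c·A) = 3.24667 + 0.0982689/(3.24667 × 0.73625) = 3.24667 + 0.0411105 = 3.28778 m along the plane.

y_p = 3.29 m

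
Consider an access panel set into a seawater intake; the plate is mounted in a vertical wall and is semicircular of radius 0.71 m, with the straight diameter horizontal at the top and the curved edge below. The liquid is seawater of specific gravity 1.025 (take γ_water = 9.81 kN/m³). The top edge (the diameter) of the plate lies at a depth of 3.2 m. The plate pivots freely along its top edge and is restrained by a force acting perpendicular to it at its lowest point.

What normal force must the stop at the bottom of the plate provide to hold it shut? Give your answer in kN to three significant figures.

P ≈ 12.2 kN

γ = 1.025 × 9.81 = 10.05525 kN/m³.
The centroid of a semicircle lies 4r/(3π) = 0.301333 m from the diameter, here below the top edge, so the centroid depth is h_c = 3.2 + 0.301333 = 3.50133 m.
A = πr²/2 = π × 0.71²/2 = 0.791838 m².
Resultant F = γ·h_c·A = 10.05525 × 3.50133 × 0.791838 = 27.878 kN.
I_c = (π/8 − 8/(9π))·r⁴ = 0.109757 × 0.71⁴ = 0.0278911 m⁴.
Centre of pressure: y_p = y_c + I_c/(y_c·A) = 3.50133 + 0.0278911/(3.50133 × 0.791838) = 3.50133 + 0.01006 = 3.51139 m along the plane.
The resultant acts 0.301333 + 0.01006 = 0.311393 m (along the plate) below the hinge at the top edge, so the moment about the hinge is M = F × 0.311393 = 27.878 × 0.311393 = 8.68101 kN·m.
A normal force at the bottom, 0.71 m from the hinge, must supply this moment: P = 8.68101/0.71 = 12.2268 kN.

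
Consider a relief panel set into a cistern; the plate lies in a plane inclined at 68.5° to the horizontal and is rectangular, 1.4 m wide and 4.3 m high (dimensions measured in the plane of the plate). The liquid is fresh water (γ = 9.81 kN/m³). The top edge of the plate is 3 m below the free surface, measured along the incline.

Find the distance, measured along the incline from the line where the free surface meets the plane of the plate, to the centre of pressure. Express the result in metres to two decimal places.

y_p = 5.45 m

γ = 9.81 kN/m³.
Let θ = 68.5° be the plate's angle to the horizontal; measure y along the incline from where the plane meets the free surface. Vertical depth h = y·sinθ with sinθ = 0.930418.
The centroid lies 4.3/2 = 2.15 m below the top edge, so y_c = 3 + 2.15 = 5.15 m and h_c = 5.15 × 0.930418 = 4.79165 m.
A = 1.4 × 4.3 = 6.02 m².
Resultant F = γ·h_c·A = 9.81 × 4.79165 × 6.02 = 282.977 kN.
I_c = b·h³/12 = 1.4 × 4.3³/12 = 9.27582 m⁴.
Centre of pressure: y_p = y_c + I_c/(y_c·A) = 5.15 + 9.27582/(5.15 × 6.02) = 5.15 + 0.299191 = 5.44919 m along the plane.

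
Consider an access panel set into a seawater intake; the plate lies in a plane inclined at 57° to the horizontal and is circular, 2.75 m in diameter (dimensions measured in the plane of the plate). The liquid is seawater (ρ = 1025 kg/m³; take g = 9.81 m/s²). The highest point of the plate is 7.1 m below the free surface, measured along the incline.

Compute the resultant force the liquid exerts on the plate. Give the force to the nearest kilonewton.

γ = ρg = 1025 × 9.81 / 1000 = 10.05525 kN/m³.
Let θ = 57° be the plate's angle to the horizontal; measure y along the incline from where the plane meets the free surface. Vertical depth h = y·sinθ with sinθ = 0.838671.
The centroid is at the centre, 1.375 m below the top of the plate, so y_c = 7.1 + 1.375 = 8.475 m and h_c = 8.475 × 0.838671 = 7.10774 m.
A = π(1.375)² = 5.93957 m².
Resultant F = γ·h_c·A = 10.05525 × 7.10774 × 5.93957 = 424.502 kN.

F ≈ 425 kN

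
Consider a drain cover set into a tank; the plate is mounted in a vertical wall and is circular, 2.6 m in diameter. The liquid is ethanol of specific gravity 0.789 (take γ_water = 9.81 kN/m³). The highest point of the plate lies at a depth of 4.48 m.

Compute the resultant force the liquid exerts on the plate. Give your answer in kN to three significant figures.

F ≈ 238 kN

γ = 0.789 × 9.81 = 7.74009 kN/m³.
The centroid is at the centre, 1.3 m below the top of the plate, so the centroid depth is h_c = 4.48 + 1.3 = 5.78 m.
A = π(1.3)² = 5.30929 m².
Resultant F = γ·h_c·A = 7.74009 × 5.78 × 5.30929 = 237.526 kN.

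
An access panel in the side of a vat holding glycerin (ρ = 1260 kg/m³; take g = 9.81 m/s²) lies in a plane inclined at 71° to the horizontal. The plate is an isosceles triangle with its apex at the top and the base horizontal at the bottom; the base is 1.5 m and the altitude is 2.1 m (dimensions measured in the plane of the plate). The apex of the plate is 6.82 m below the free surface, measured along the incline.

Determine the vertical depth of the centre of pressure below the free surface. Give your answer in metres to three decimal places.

h_p = 7.800 m

γ = ρg = 1260 × 9.81 / 1000 = 12.3606 kN/m³.
Let θ = 71° be the plate's angle to the horizontal; measure y along the incline from where the plane meets the free surface. Vertical depth h = y·sinθ with sinθ = 0.945519.
With the apex up, the centroid sits 2h/3 = 2 × 2.1/3 = 1.4 m below the apex, so y_c = 6.82 + 1.4 = 8.22 m and h_c = 8.22 × 0.945519 = 7.77217 m.
A = ½ × 1.5 × 2.1 = 1.575 m².
Resultant F = γ·h_c·A = 12.3606 × 7.77217 × 1.575 = 151.308 kN.
I_c = b·h³/36 = 1.5 × 2.1³/36 = 0.385875 m⁴.
Centre of pressure: y_p = y_c + I_c/(y_c·A) = 8.22 + 0.385875/(8.22 × 1.575) = 8.22 + 0.0298054 = 8.24981 m along the plane.
Vertically, h_p = y_p·sinθ = 8.24981 × 0.945519 = 7.80035 m.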